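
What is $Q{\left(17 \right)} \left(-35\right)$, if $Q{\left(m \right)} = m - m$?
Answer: $0$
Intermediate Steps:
$Q{\left(m \right)} = 0$
$Q{\left(17 \right)} \left(-35\right) = 0 \left(-35\right) = 0$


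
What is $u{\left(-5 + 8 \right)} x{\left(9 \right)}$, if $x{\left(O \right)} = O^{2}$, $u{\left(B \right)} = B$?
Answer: $243$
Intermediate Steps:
$u{\left(-5 + 8 \right)} x{\left(9 \right)} = \left(-5 + 8\right) 9^{2} = 3 \cdot 81 = 243$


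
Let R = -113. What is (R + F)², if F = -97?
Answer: 44100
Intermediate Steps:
(R + F)² = (-113 - 97)² = (-210)² = 44100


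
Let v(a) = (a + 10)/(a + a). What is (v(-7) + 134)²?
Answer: 3508129/196 ≈ 17899.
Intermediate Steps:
v(a) = (10 + a)/(2*a) (v(a) = (10 + a)/((2*a)) = (10 + a)*(1/(2*a)) = (10 + a)/(2*a))
(v(-7) + 134)² = ((½)*(10 - 7)/(-7) + 134)² = ((½)*(-⅐)*3 + 134)² = (-3/14 + 134)² = (1873/14)² = 3508129/196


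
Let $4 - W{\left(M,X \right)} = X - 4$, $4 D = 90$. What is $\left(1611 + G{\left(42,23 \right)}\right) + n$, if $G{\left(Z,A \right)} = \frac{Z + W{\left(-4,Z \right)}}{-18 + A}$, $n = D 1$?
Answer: $\frac{16351}{10} \approx 1635.1$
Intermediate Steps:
$D = \frac{45}{2}$ ($D = \frac{1}{4} \cdot 90 = \frac{45}{2} \approx 22.5$)
$W{\left(M,X \right)} = 8 - X$ ($W{\left(M,X \right)} = 4 - \left(X - 4\right) = 4 - \left(-4 + X\right) = 8 - X$)
$n = \frac{45}{2}$ ($n = \frac{45}{2} \cdot 1 = \frac{45}{2} \approx 22.5$)
$G{\left(Z,A \right)} = \frac{8}{-18 + A}$ ($G{\left(Z,A \right)} = \frac{Z - \left(-8 + Z\right)}{-18 + A} = \frac{8}{-18 + A}$)
$\left(1611 + G{\left(42,23 \right)}\right) + n = \left(1611 + \frac{8}{-18 + 23}\right) + \frac{45}{2} = \left(1611 + \frac{8}{5}\right) + \frac{45}{2} = \frac{8063}{5} + \frac{45}{2} = \frac{16351}{10}$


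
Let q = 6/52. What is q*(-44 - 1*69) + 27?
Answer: 363/26 ≈ 13.962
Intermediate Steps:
q = 3/26 (q = 6*(1/52) = 3/26 ≈ 0.11538)
q*(-44 - 1*69) + 27 = 3*(-44 - 1*69)/26 + 27 = 3*(-44 - 69)/26 + 27 = (3/26)*(-113) + 27 = -339/26 + 27 = 363/26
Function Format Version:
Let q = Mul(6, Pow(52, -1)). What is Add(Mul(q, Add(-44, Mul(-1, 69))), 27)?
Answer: Rational(363, 26) ≈ 13.962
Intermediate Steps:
q = Rational(3, 26) (q = Mul(6, Rational(1, 52)) = Rational(3, 26) ≈ 0.11538)
Add(Mul(q, Add(-44, Mul(-1, 69))), 27) = Add(Mul(Rational(3, 26), Add(-44, Mul(-1, 69))), 27) = Add(Mul(Rational(3, 26), Add(-44, -69)), 27) = Add(Mul(Rational(3, 26), -113), 27) = Add(Rational(-339, 26), 27) = Rational(363, 26)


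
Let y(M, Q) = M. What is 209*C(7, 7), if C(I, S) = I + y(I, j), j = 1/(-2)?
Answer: 2926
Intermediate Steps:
j = -½ ≈ -0.50000
C(I, S) = 2*I (C(I, S) = I + I = 2*I)
209*C(7, 7) = 209*(2*7) = 209*14 = 2926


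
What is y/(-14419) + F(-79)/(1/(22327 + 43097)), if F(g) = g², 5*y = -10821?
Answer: 29437194821301/72095 ≈ 4.0831e+8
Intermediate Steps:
y = -10821/5 (y = (⅕)*(-10821) = -10821/5 ≈ -2164.2)
y/(-14419) + F(-79)/(1/(22327 + 43097)) = -10821/5/(-14419) + (-79)²/(1/(22327 + 43097)) = -10821/5*(-1/14419) + 6241/(1/65424) = 10821/72095 + 6241/(1/65424) = 10821/72095 + 6241*65424 = 10821/72095 + 408311184 = 29437194821301/72095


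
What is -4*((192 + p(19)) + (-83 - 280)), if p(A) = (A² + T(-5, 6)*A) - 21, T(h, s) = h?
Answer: -296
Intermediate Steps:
p(A) = -21 + A² - 5*A (p(A) = (A² - 5*A) - 21 = -21 + A² - 5*A)
-4*((192 + p(19)) + (-83 - 280)) = -4*((192 + (-21 + 19² - 5*19)) + (-83 - 280)) = -4*((192 + (-21 + 361 - 95)) - 363) = -4*((192 + 245) - 363) = -4*(437 - 363) = -4*74 = -296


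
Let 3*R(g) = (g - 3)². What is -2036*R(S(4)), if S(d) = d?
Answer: -2036/3 ≈ -678.67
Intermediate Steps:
R(g) = (-3 + g)²/3 (R(g) = (g - 3)²/3 = (-3 + g)²/3)
-2036*R(S(4)) = -2036*(-3 + 4)²/3 = -2036*1²/3 = -2036/3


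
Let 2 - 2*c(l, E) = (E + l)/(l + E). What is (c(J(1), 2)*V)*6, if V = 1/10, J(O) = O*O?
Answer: 3/10 ≈ 0.30000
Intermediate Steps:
J(O) = O²
V = ⅒ (V = 1*(⅒) = ⅒ ≈ 0.10000)
c(l, E) = ½ (c(l, E) = 1 - (E + l)/(2*(l + E)) = 1 - (E + l)/(2*(E + l)) = 1 - ½*1 = 1 - ½ = ½)
(c(J(1), 2)*V)*6 = ((½)*(⅒))*6 = (1/20)*6 = 3/10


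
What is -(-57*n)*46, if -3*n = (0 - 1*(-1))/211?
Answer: -874/211 ≈ -4.1422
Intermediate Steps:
n = -1/633 (n = -(0 - 1*(-1))/(3*211) = -(0 + 1)/(3*211) = -1/(3*211) = -⅓*1/211 = -1/633 ≈ -0.0015798)
-(-57*n)*46 = -(-57*(-1/633))*46 = -19*46/211 = -1*874/211 = -874/211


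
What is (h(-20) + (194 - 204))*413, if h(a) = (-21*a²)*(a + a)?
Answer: 138763870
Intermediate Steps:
h(a) = -42*a³ (h(a) = (-21*a²)*(2*a) = -42*a³)
(h(-20) + (194 - 204))*413 = (-42*(-20)³ + (194 - 204))*413 = (-42*(-8000) - 10)*413 = (336000 - 10)*413 = 335990*413 = 138763870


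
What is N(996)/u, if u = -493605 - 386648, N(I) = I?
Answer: -996/880253 ≈ -0.0011315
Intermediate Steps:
u = -880253
N(996)/u = 996/(-880253) = 996*(-1/880253) = -996/880253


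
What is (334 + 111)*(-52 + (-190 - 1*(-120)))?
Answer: -54290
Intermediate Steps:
(334 + 111)*(-52 + (-190 - 1*(-120))) = 445*(-52 + (-190 + 120)) = 445*(-52 - 70) = 445*(-122) = -54290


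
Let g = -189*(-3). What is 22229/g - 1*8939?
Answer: -5046184/567 ≈ -8899.8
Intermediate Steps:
g = 567
22229/g - 1*8939 = 22229/567 - 1*8939 = 22229*(1/567) - 8939 = 22229/567 - 8939 = -5046184/567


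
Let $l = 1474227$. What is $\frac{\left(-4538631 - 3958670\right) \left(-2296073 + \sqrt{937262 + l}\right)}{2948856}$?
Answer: $\frac{19510423398973}{2948856} - \frac{8497301 \sqrt{2411489}}{2948856} \approx 6.6118 \cdot 10^{6}$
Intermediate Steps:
$\frac{\left(-4538631 - 3958670\right) \left(-2296073 + \sqrt{937262 + l}\right)}{2948856} = \frac{\left(-4538631 - 3958670\right) \left(-2296073 + \sqrt{937262 + 1474227}\right)}{2948856} = - 8497301 \left(-2296073 + \sqrt{2411489}\right) \frac{1}{2948856} = \left(19510423398973 - 8497301 \sqrt{2411489}\right) \frac{1}{2948856} = \frac{19510423398973}{2948856} - \frac{8497301 \sqrt{2411489}}{2948856}$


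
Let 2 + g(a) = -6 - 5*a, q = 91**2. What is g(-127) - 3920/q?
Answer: 105883/169 ≈ 626.53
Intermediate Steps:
q = 8281
g(a) = -8 - 5*a (g(a) = -2 + (-6 - 5*a) = -8 - 5*a)
g(-127) - 3920/q = (-8 - 5*(-127)) - 3920/8281 = (-8 + 635) - 3920/8281 = 627 - 1*80/169 = 627 - 80/169 = 105883/169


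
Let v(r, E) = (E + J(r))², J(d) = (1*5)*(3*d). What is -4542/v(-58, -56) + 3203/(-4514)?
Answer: -345874777/483830833 ≈ -0.71487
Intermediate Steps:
J(d) = 15*d (J(d) = 5*(3*d) = 15*d)
v(r, E) = (E + 15*r)²
-4542/v(-58, -56) + 3203/(-4514) = -4542/(-56 + 15*(-58))² + 3203/(-4514) = -4542/(-56 - 870)² + 3203*(-1/4514) = -4542/((-926)²) - 3203/4514 = -4542/857476 - 3203/4514 = -4542*1/857476 - 3203/4514 = -2271/428738 - 3203/4514 = -345874777/483830833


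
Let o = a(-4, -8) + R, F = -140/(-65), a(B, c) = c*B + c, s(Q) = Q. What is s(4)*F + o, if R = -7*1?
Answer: 333/13 ≈ 25.615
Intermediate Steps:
a(B, c) = c + B*c (a(B, c) = B*c + c = c + B*c)
F = 28/13 (F = -140*(-1/65) = 28/13 ≈ 2.1538)
R = -7
o = 17 (o = -8*(1 - 4) - 7 = -8*(-3) - 7 = 24 - 7 = 17)
s(4)*F + o = 4*(28/13) + 17 = 112/13 + 17 = 333/13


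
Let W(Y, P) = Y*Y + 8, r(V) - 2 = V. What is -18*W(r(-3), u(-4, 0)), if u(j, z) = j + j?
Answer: -162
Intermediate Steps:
u(j, z) = 2*j
r(V) = 2 + V
W(Y, P) = 8 + Y² (W(Y, P) = Y² + 8 = 8 + Y²)
-18*W(r(-3), u(-4, 0)) = -18*(8 + (2 - 3)²) = -18*(8 + (-1)²) = -18*(8 + 1) = -18*9 = -162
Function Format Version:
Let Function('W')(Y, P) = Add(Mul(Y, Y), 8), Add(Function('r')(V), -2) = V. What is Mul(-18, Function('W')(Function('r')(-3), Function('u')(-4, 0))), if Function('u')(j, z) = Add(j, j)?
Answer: -162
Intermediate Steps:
Function('u')(j, z) = Mul(2, j)
Function('r')(V) = Add(2, V)
Function('W')(Y, P) = Add(8, Pow(Y, 2)) (Function('W')(Y, P) = Add(Pow(Y, 2), 8) = Add(8, Pow(Y, 2)))
Mul(-18, Function('W')(Function('r')(-3), Function('u')(-4, 0))) = Mul(-18, Add(8, Pow(Add(2, -3), 2))) = Mul(-18, Add(8, Pow(-1, 2))) = Mul(-18, Add(8, 1)) = Mul(-18, 9) = -162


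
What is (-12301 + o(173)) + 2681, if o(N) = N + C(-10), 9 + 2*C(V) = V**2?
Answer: -18803/2 ≈ -9401.5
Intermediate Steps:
C(V) = -9/2 + V**2/2
o(N) = 91/2 + N (o(N) = N + (-9/2 + (1/2)*(-10)**2) = N + (-9/2 + (1/2)*100) = N + (-9/2 + 50) = N + 91/2 = 91/2 + N)
(-12301 + o(173)) + 2681 = (-12301 + (91/2 + 173)) + 2681 = (-12301 + 437/2) + 2681 = -24165/2 + 2681 = -18803/2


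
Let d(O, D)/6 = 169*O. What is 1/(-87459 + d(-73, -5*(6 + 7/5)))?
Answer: -1/161481 ≈ -6.1927e-6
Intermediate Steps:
d(O, D) = 1014*O (d(O, D) = 6*(169*O) = 1014*O)
1/(-87459 + d(-73, -5*(6 + 7/5))) = 1/(-87459 + 1014*(-73)) = 1/(-87459 - 74022) = 1/(-161481) = -1/161481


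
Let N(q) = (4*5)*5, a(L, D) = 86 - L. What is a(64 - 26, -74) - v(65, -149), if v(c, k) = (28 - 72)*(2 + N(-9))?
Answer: 4536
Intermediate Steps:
N(q) = 100 (N(q) = 20*5 = 100)
v(c, k) = -4488 (v(c, k) = (28 - 72)*(2 + 100) = -44*102 = -4488)
a(64 - 26, -74) - v(65, -149) = (86 - (64 - 26)) - 1*(-4488) = (86 - 1*38) + 4488 = (86 - 38) + 4488 = 48 + 4488 = 4536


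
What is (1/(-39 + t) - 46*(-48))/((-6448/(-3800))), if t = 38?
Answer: 1048325/806 ≈ 1300.7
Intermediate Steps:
(1/(-39 + t) - 46*(-48))/((-6448/(-3800))) = (1/(-39 + 38) - 46*(-48))/((-6448/(-3800))) = (1/(-1) + 2208)/((-6448*(-1/3800))) = (-1 + 2208)/(806/475) = 2207*(475/806) = 1048325/806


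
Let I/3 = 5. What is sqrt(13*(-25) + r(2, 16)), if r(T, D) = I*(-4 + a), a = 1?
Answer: I*sqrt(370) ≈ 19.235*I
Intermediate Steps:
I = 15 (I = 3*5 = 15)
r(T, D) = -45 (r(T, D) = 15*(-4 + 1) = 15*(-3) = -45)
sqrt(13*(-25) + r(2, 16)) = sqrt(13*(-25) - 45) = sqrt(-325 - 45) = sqrt(-370) = I*sqrt(370)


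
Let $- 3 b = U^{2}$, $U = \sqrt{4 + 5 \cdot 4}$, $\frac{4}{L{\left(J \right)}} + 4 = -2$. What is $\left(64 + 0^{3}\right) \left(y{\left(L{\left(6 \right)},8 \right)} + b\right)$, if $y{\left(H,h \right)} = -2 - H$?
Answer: $- \frac{1792}{3} \approx -597.33$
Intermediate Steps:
$L{\left(J \right)} = - \frac{2}{3}$ ($L{\left(J \right)} = \frac{4}{-4 - 2} = \frac{4}{-6} = 4 \left(- \frac{1}{6}\right) = - \frac{2}{3}$)
$U = 2 \sqrt{6}$ ($U = \sqrt{4 + 20} = \sqrt{24} = 2 \sqrt{6} \approx 4.899$)
$b = -8$ ($b = - \frac{\left(2 \sqrt{6}\right)^{2}}{3} = \left(- \frac{1}{3}\right) 24 = -8$)
$\left(64 + 0^{3}\right) \left(y{\left(L{\left(6 \right)},8 \right)} + b\right) = \left(64 + 0^{3}\right) \left(\left(-2 - - \frac{2}{3}\right) - 8\right) = \left(64 + 0\right) \left(\left(-2 + \frac{2}{3}\right) - 8\right) = 64 \left(- \frac{4}{3} - 8\right) = 64 \left(- \frac{28}{3}\right) = - \frac{1792}{3}$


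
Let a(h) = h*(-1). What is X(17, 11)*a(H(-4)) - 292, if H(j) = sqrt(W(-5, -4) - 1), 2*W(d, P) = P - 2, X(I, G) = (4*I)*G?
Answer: -292 - 1496*I ≈ -292.0 - 1496.0*I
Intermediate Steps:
X(I, G) = 4*G*I
W(d, P) = -1 + P/2 (W(d, P) = (P - 2)/2 = (-2 + P)/2 = -1 + P/2)
H(j) = 2*I (H(j) = sqrt((-1 + (1/2)*(-4)) - 1) = sqrt((-1 - 2) - 1) = sqrt(-3 - 1) = sqrt(-4) = 2*I)
a(h) = -h
X(17, 11)*a(H(-4)) - 292 = (4*11*17)*(-2*I) - 292 = 748*(-2*I) - 292 = -1496*I - 292 = -292 - 1496*I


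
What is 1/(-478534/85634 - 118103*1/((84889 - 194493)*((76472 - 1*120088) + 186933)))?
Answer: -14310094102348/79966571194315 ≈ -0.17895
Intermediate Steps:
1/(-478534/85634 - 118103*1/((84889 - 194493)*((76472 - 1*120088) + 186933))) = 1/(-478534*1/85634 - 118103*(-1/(109604*((76472 - 120088) + 186933)))) = 1/(-239267/42817 - 118103*(-1/(109604*(-43616 + 186933)))) = 1/(-239267/42817 - 118103/((-109604*143317))) = 1/(-239267/42817 - 118103/(-15708116468)) = 1/(-239267/42817 - 118103*(-1/15708116468)) = 1/(-239267/42817 + 118103/15708116468) = 1/(-79966571194315/14310094102348) = -14310094102348/79966571194315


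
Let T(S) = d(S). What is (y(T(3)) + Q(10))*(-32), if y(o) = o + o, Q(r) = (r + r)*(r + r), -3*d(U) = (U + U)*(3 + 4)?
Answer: -11904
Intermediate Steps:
d(U) = -14*U/3 (d(U) = -(U + U)*(3 + 4)/3 = -2*U*7/3 = -14*U/3)
T(S) = -14*S/3
Q(r) = 4*r² (Q(r) = (2*r)*(2*r) = 4*r²)
y(o) = 2*o
(y(T(3)) + Q(10))*(-32) = (2*(-14/3*3) + 4*10²)*(-32) = (2*(-14) + 4*100)*(-32) = (-28 + 400)*(-32) = 372*(-32) = -11904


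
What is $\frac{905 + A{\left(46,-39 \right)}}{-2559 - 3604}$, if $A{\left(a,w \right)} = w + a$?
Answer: $- \frac{912}{6163} \approx -0.14798$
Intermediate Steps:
$A{\left(a,w \right)} = a + w$
$\frac{905 + A{\left(46,-39 \right)}}{-2559 - 3604} = \frac{905 + \left(46 - 39\right)}{-2559 - 3604} = \frac{905 + 7}{-6163} = 912 \left(- \frac{1}{6163}\right) = - \frac{912}{6163}$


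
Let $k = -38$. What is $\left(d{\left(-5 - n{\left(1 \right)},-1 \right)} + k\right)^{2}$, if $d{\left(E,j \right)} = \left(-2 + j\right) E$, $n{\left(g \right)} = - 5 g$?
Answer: $1444$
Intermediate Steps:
$d{\left(E,j \right)} = E \left(-2 + j\right)$
$\left(d{\left(-5 - n{\left(1 \right)},-1 \right)} + k\right)^{2} = \left(\left(-5 - \left(-5\right) 1\right) \left(-2 - 1\right) - 38\right)^{2} = \left(\left(-5 - -5\right) \left(-3\right) - 38\right)^{2} = \left(\left(-5 + 5\right) \left(-3\right) - 38\right)^{2} = \left(0 \left(-3\right) - 38\right)^{2} = \left(0 - 38\right)^{2} = \left(-38\right)^{2} = 1444$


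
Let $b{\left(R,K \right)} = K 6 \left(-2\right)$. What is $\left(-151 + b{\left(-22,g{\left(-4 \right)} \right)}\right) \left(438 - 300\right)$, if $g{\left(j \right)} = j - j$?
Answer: $-20838$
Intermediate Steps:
$g{\left(j \right)} = 0$
$b{\left(R,K \right)} = - 12 K$ ($b{\left(R,K \right)} = 6 K \left(-2\right) = - 12 K$)
$\left(-151 + b{\left(-22,g{\left(-4 \right)} \right)}\right) \left(438 - 300\right) = \left(-151 - 0\right) \left(438 - 300\right) = \left(-151 + 0\right) 138 = \left(-151\right) 138 = -20838$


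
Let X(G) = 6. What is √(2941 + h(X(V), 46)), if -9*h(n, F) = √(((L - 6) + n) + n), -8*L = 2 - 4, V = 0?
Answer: √105866/6 ≈ 54.228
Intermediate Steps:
L = ¼ (L = -(2 - 4)/8 = -⅛*(-2) = ¼ ≈ 0.25000)
h(n, F) = -√(-23/4 + 2*n)/9 (h(n, F) = -√(((¼ - 6) + n) + n)/9 = -√((-23/4 + n) + n)/9 = -√(-23/4 + 2*n)/9)
√(2941 + h(X(V), 46)) = √(2941 - √(-23 + 8*6)/18) = √(2941 - √(-23 + 48)/18) = √(2941 - √25/18) = √(2941 - 1/18*5) = √(2941 - 5/18) = √(52933/18) = √105866/6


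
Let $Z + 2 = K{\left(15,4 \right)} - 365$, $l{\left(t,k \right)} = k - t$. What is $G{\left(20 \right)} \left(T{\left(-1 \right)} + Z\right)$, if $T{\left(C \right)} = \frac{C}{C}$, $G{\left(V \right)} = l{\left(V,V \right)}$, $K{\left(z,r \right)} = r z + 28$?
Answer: $0$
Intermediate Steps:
$K{\left(z,r \right)} = 28 + r z$
$G{\left(V \right)} = 0$ ($G{\left(V \right)} = V - V = 0$)
$Z = -279$ ($Z = -2 + \left(\left(28 + 4 \cdot 15\right) - 365\right) = -2 + \left(\left(28 + 60\right) - 365\right) = -2 + \left(88 - 365\right) = -2 - 277 = -279$)
$T{\left(C \right)} = 1$
$G{\left(20 \right)} \left(T{\left(-1 \right)} + Z\right) = 0 \left(1 - 279\right) = 0 \left(-278\right) = 0$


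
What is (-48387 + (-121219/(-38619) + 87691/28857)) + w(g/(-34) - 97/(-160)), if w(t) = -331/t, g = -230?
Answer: -17174358772033627/354653597709 ≈ -48426.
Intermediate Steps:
(-48387 + (-121219/(-38619) + 87691/28857)) + w(g/(-34) - 97/(-160)) = (-48387 + (-121219/(-38619) + 87691/28857)) - 331/(-230/(-34) - 97/(-160)) = (-48387 + (-121219*(-1/38619) + 87691*(1/28857))) - 331/(-230*(-1/34) - 97*(-1/160)) = (-48387 + (17317/5517 + 87691/28857)) - 331/(115/17 + 97/160) = (-48387 + 327835972/53068023) - 331/20049/2720 = -2567474592929/53068023 - 331*2720/20049 = -2567474592929/53068023 - 900320/20049 = -17174358772033627/354653597709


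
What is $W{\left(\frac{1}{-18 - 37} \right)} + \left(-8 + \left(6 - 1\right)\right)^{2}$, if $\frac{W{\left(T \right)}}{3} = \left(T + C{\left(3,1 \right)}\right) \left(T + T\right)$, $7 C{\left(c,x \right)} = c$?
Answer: $\frac{189627}{21175} \approx 8.9552$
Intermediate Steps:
$C{\left(c,x \right)} = \frac{c}{7}$
$W{\left(T \right)} = 6 T \left(\frac{3}{7} + T\right)$ ($W{\left(T \right)} = 3 \left(T + \frac{1}{7} \cdot 3\right) \left(T + T\right) = 3 \left(T + \frac{3}{7}\right) 2 T = 3 \left(\frac{3}{7} + T\right) 2 T = 3 \cdot 2 T \left(\frac{3}{7} + T\right) = 6 T \left(\frac{3}{7} + T\right)$)
$W{\left(\frac{1}{-18 - 37} \right)} + \left(-8 + \left(6 - 1\right)\right)^{2} = \frac{6 \left(3 + \frac{7}{-18 - 37}\right)}{7 \left(-18 - 37\right)} + \left(-8 + \left(6 - 1\right)\right)^{2} = \frac{6 \left(3 + \frac{7}{-55}\right)}{7 \left(-55\right)} + \left(-8 + 5\right)^{2} = \frac{6}{7} \left(- \frac{1}{55}\right) \left(3 + 7 \left(- \frac{1}{55}\right)\right) + \left(-3\right)^{2} = \frac{6}{7} \left(- \frac{1}{55}\right) \left(3 - \frac{7}{55}\right) + 9 = \frac{6}{7} \left(- \frac{1}{55}\right) \frac{158}{55} + 9 = - \frac{948}{21175} + 9 = \frac{189627}{21175}$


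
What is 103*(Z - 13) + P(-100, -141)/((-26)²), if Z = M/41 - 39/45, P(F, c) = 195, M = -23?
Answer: -47514563/31980 ≈ -1485.8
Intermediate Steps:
Z = -878/615 (Z = -23/41 - 39/45 = -23*1/41 - 39*1/45 = -23/41 - 13/15 = -878/615 ≈ -1.4276)
103*(Z - 13) + P(-100, -141)/((-26)²) = 103*(-878/615 - 13) + 195/((-26)²) = 103*(-8873/615) + 195/676 = -913919/615 + 195*(1/676) = -913919/615 + 15/52 = -47514563/31980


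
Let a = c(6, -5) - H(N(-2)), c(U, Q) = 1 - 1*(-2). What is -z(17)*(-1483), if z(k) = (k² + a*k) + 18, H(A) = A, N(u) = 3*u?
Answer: 682180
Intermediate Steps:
c(U, Q) = 3 (c(U, Q) = 1 + 2 = 3)
a = 9 (a = 3 - 3*(-2) = 3 - 1*(-6) = 3 + 6 = 9)
z(k) = 18 + k² + 9*k (z(k) = (k² + 9*k) + 18 = 18 + k² + 9*k)
-z(17)*(-1483) = -(18 + 17² + 9*17)*(-1483) = -(18 + 289 + 153)*(-1483) = -460*(-1483) = -1*(-682180) = 682180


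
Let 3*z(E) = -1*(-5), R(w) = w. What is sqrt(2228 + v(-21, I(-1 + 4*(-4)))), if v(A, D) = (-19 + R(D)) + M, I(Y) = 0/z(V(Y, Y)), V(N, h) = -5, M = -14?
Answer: sqrt(2195) ≈ 46.851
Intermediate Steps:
z(E) = 5/3 (z(E) = (-1*(-5))/3 = (1/3)*5 = 5/3)
I(Y) = 0 (I(Y) = 0/(5/3) = 0*(3/5) = 0)
v(A, D) = -33 + D (v(A, D) = (-19 + D) - 14 = -33 + D)
sqrt(2228 + v(-21, I(-1 + 4*(-4)))) = sqrt(2228 + (-33 + 0)) = sqrt(2228 - 33) = sqrt(2195)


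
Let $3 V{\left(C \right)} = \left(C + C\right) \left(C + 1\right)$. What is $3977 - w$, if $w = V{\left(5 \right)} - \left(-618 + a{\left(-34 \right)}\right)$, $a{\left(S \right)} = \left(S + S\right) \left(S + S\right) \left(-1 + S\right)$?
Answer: $-158501$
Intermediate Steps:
$a{\left(S \right)} = 4 S^{2} \left(-1 + S\right)$ ($a{\left(S \right)} = 2 S 2 S \left(-1 + S\right) = 4 S^{2} \left(-1 + S\right)$)
$V{\left(C \right)} = \frac{2 C \left(1 + C\right)}{3}$ ($V{\left(C \right)} = \frac{\left(C + C\right) \left(C + 1\right)}{3} = \frac{2 C \left(1 + C\right)}{3}$)
$w = 162478$ ($w = \frac{2}{3} \cdot 5 \left(1 + 5\right) - \left(-618 + 4 \left(-34\right)^{2} \left(-1 - 34\right)\right) = \frac{2}{3} \cdot 5 \cdot 6 - \left(-618 + 4 \cdot 1156 \left(-35\right)\right) = 20 + \left(618 - -161840\right) = 20 + \left(618 + 161840\right) = 20 + 162458 = 162478$)
$3977 - w = 3977 - 162478 = -158501$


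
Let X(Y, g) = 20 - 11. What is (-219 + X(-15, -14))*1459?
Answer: -306390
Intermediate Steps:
X(Y, g) = 9
(-219 + X(-15, -14))*1459 = (-219 + 9)*1459 = -210*1459 = -306390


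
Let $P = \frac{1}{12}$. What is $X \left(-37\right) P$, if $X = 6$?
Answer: $- \frac{37}{2} \approx -18.5$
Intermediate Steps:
$P = \frac{1}{12} \approx 0.083333$
$X \left(-37\right) P = 6 \left(-37\right) \frac{1}{12} = \left(-222\right) \frac{1}{12} = - \frac{37}{2}$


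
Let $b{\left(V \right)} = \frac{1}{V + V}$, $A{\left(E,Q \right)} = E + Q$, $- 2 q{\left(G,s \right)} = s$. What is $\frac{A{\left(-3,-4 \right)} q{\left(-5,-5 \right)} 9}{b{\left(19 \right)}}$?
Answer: $-5985$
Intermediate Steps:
$q{\left(G,s \right)} = - \frac{s}{2}$
$b{\left(V \right)} = \frac{1}{2 V}$
$\frac{A{\left(-3,-4 \right)} q{\left(-5,-5 \right)} 9}{b{\left(19 \right)}} = \frac{\left(-3 - 4\right) \left(\left(- \frac{1}{2}\right) \left(-5\right)\right) 9}{\frac{1}{2} \cdot \frac{1}{19}} = \frac{\left(-7\right) \frac{5}{2} \cdot 9}{\frac{1}{2} \cdot \frac{1}{19}} = \left(- \frac{35}{2}\right) 9 \frac{1}{\frac{1}{38}} = \left(- \frac{315}{2}\right) 38 = -5985$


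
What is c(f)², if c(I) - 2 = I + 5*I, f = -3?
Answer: 256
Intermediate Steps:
c(I) = 2 + 6*I (c(I) = 2 + (I + 5*I) = 2 + 6*I)
c(f)² = (2 + 6*(-3))² = (2 - 18)² = (-16)² = 256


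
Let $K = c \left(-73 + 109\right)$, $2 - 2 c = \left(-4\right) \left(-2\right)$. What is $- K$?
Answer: $108$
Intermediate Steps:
$c = -3$ ($c = 1 - \frac{\left(-4\right) \left(-2\right)}{2} = 1 - 4 = -3$)
$K = -108$ ($K = - 3 \left(-73 + 109\right) = \left(-3\right) 36 = -108$)
$- K = \left(-1\right) \left(-108\right) = 108$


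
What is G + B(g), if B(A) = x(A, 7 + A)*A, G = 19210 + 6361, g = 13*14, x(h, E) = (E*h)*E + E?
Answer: 1183282373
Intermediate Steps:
x(h, E) = E + h*E**2 (x(h, E) = h*E**2 + E = E + h*E**2)
g = 182
G = 25571
B(A) = A*(1 + A*(7 + A))*(7 + A) (B(A) = ((7 + A)*(1 + (7 + A)*A))*A = ((7 + A)*(1 + A*(7 + A)))*A = ((1 + A*(7 + A))*(7 + A))*A = A*(1 + A*(7 + A))*(7 + A))
G + B(g) = 25571 + 182*(1 + 182*(7 + 182))*(7 + 182) = 25571 + 182*(1 + 182*189)*189 = 25571 + 182*(1 + 34398)*189 = 25571 + 182*34399*189 = 25571 + 1183256802 = 1183282373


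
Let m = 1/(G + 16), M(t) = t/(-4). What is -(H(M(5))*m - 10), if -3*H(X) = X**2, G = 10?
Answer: 12505/1248 ≈ 10.020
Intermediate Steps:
M(t) = -t/4 (M(t) = t*(-1/4) = -t/4)
m = 1/26 (m = 1/(10 + 16) = 1/26 ≈ 0.038462)
H(X) = -X**2/3
-(H(M(5))*m - 10) = -(-(-1/4*5)**2/3*(1/26) - 10) = -(-(-5/4)**2/3*(1/26) - 10) = -(-1/3*25/16*(1/26) - 10) = -(-25/48*1/26 - 10) = -(-25/1248 - 10) = -1*(-12505/1248) = 12505/1248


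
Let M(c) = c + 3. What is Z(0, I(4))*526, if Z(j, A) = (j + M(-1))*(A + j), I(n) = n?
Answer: 4208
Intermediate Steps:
M(c) = 3 + c
Z(j, A) = (2 + j)*(A + j) (Z(j, A) = (j + (3 - 1))*(A + j) = (j + 2)*(A + j) = (2 + j)*(A + j))
Z(0, I(4))*526 = (0² + 2*4 + 2*0 + 4*0)*526 = (0 + 8 + 0 + 0)*526 = 8*526 = 4208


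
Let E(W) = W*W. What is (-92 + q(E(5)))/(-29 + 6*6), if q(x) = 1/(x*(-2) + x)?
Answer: -2301/175 ≈ -13.149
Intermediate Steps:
E(W) = W²
q(x) = -1/x (q(x) = 1/(-2*x + x) = 1/(-x) = -1/x)
(-92 + q(E(5)))/(-29 + 6*6) = (-92 - 1/(5²))/(-29 + 6*6) = (-92 - 1/25)/(-29 + 36) = (-92 - 1*1/25)/7 = (-92 - 1/25)*(⅐) = -2301/25*⅐ = -2301/175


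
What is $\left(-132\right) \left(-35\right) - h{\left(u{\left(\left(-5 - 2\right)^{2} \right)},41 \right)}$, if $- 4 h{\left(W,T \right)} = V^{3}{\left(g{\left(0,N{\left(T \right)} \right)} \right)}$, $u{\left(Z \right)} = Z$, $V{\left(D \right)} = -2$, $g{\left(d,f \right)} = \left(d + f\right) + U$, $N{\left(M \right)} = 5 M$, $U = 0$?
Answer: $4618$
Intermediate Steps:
$g{\left(d,f \right)} = d + f$ ($g{\left(d,f \right)} = \left(d + f\right) + 0 = d + f$)
$h{\left(W,T \right)} = 2$ ($h{\left(W,T \right)} = - \frac{\left(-2\right)^{3}}{4} = \left(- \frac{1}{4}\right) \left(-8\right) = 2$)
$\left(-132\right) \left(-35\right) - h{\left(u{\left(\left(-5 - 2\right)^{2} \right)},41 \right)} = \left(-132\right) \left(-35\right) - 2 = 4620 - 2 = 4618$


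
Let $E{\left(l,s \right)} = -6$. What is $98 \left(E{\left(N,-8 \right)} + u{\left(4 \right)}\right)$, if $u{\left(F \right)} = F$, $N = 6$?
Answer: $-196$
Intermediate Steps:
$98 \left(E{\left(N,-8 \right)} + u{\left(4 \right)}\right) = 98 \left(-6 + 4\right) = 98 \left(-2\right) = -196$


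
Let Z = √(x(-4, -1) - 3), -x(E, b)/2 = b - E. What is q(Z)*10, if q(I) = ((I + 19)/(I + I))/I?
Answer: -95/9 - 5*I/3 ≈ -10.556 - 1.6667*I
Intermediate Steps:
x(E, b) = -2*b + 2*E (x(E, b) = -2*(b - E) = -2*b + 2*E)
Z = 3*I (Z = √((-2*(-1) + 2*(-4)) - 3) = √((2 - 8) - 3) = √(-6 - 3) = √(-9) = 3*I ≈ 3.0*I)
q(I) = (19 + I)/(2*I²) (q(I) = ((19 + I)/((2*I)))/I = ((19 + I)*(1/(2*I)))/I = ((19 + I)/(2*I))/I = (19 + I)/(2*I²))
q(Z)*10 = ((19 + 3*I)/(2*(3*I)²))*10 = ((½)*(-⅑)*(19 + 3*I))*10 = (-19/18 - I/6)*10 = -95/9 - 5*I/3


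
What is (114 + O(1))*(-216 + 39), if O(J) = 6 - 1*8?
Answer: -19824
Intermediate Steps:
O(J) = -2 (O(J) = 6 - 8 = -2)
(114 + O(1))*(-216 + 39) = (114 - 2)*(-216 + 39) = 112*(-177) = -19824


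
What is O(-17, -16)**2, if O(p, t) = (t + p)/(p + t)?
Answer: 1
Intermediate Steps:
O(p, t) = 1 (O(p, t) = (p + t)/(p + t) = 1)
O(-17, -16)**2 = 1**2 = 1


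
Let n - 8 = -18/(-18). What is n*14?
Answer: 126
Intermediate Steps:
n = 9 (n = 8 - 18/(-18) = 8 - 18*(-1/18) = 8 + 1 = 9)
n*14 = 9*14 = 126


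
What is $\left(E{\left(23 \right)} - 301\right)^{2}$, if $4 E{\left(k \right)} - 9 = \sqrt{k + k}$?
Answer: $\frac{\left(1195 - \sqrt{46}\right)^{2}}{16} \approx 88241.0$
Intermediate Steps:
$E{\left(k \right)} = \frac{9}{4} + \frac{\sqrt{2} \sqrt{k}}{4}$ ($E{\left(k \right)} = \frac{9}{4} + \frac{\sqrt{k + k}}{4} = \frac{9}{4} + \frac{\sqrt{2 k}}{4} = \frac{9}{4} + \frac{\sqrt{2} \sqrt{k}}{4}$)
$\left(E{\left(23 \right)} - 301\right)^{2} = \left(\left(\frac{9}{4} + \frac{\sqrt{2} \sqrt{23}}{4}\right) - 301\right)^{2} = \left(\left(\frac{9}{4} + \frac{\sqrt{46}}{4}\right) - 301\right)^{2} = \left(- \frac{1195}{4} + \frac{\sqrt{46}}{4}\right)^{2}$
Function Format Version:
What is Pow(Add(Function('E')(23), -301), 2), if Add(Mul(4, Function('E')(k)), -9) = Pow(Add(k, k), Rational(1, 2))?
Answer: Mul(Rational(1, 16), Pow(Add(1195, Mul(-1, Pow(46, Rational(1, 2)))), 2)) ≈ 88241.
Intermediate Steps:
Function('E')(k) = Add(Rational(9, 4), Mul(Rational(1, 4), Pow(2, Rational(1, 2)), Pow(k, Rational(1, 2)))) (Function('E')(k) = Add(Rational(9, 4), Mul(Rational(1, 4), Pow(Add(k, k), Rational(1, 2)))) = Add(Rational(9, 4), Mul(Rational(1, 4), Pow(Mul(2, k), Rational(1, 2)))) = Add(Rational(9, 4), Mul(Rational(1, 4), Mul(Pow(2, Rational(1, 2)), Pow(k, Rational(1, 2))))) = Add(Rational(9, 4), Mul(Rational(1, 4), Pow(2, Rational(1, 2)), Pow(k, Rational(1, 2)))))
Pow(Add(Function('E')(23), -301), 2) = Pow(Add(Add(Rational(9, 4), Mul(Rational(1, 4), Pow(2, Rational(1, 2)), Pow(23, Rational(1, 2)))), -301), 2) = Pow(Add(Add(Rational(9, 4), Mul(Rational(1, 4), Pow(46, Rational(1, 2)))), -301), 2) = Pow(Add(Rational(-1195, 4), Mul(Rational(1, 4), Pow(46, Rational(1, 2)))), 2)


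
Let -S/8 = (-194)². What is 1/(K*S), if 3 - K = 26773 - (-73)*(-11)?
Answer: 1/7818352096 ≈ 1.2790e-10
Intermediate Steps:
K = -25967 (K = 3 - (26773 - (-73)*(-11)) = 3 - (26773 - 1*803) = 3 - (26773 - 803) = 3 - 1*25970 = 3 - 25970 = -25967)
S = -301088 (S = -8*(-194)² = -8*37636 = -301088)
1/(K*S) = 1/(-25967*(-301088)) = -1/25967*(-1/301088) = 1/7818352096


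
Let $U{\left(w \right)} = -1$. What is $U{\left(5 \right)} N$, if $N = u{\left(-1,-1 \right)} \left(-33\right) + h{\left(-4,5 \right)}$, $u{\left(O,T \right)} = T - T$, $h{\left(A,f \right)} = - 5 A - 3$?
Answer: $-17$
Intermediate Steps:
$h{\left(A,f \right)} = -3 - 5 A$
$u{\left(O,T \right)} = 0$
$N = 17$ ($N = 0 \left(-33\right) - -17 = 0 + \left(-3 + 20\right) = 0 + 17 = 17$)
$U{\left(5 \right)} N = \left(-1\right) 17 = -17$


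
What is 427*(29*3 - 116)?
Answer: -12383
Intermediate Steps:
427*(29*3 - 116) = 427*(87 - 116) = 427*(-29) = -12383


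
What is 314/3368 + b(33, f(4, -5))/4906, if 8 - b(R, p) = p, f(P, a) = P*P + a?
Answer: 382595/4130852 ≈ 0.092619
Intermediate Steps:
f(P, a) = a + P² (f(P, a) = P² + a = a + P²)
b(R, p) = 8 - p
314/3368 + b(33, f(4, -5))/4906 = 314/3368 + (8 - (-5 + 4²))/4906 = 314*(1/3368) + (8 - (-5 + 16))*(1/4906) = 157/1684 + (8 - 1*11)*(1/4906) = 157/1684 + (8 - 11)*(1/4906) = 157/1684 - 3*1/4906 = 157/1684 - 3/4906 = 382595/4130852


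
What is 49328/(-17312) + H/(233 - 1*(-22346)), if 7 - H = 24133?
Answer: -95715389/24430478 ≈ -3.9179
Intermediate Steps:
H = -24126 (H = 7 - 1*24133 = 7 - 24133 = -24126)
49328/(-17312) + H/(233 - 1*(-22346)) = 49328/(-17312) - 24126/(233 - 1*(-22346)) = 49328*(-1/17312) - 24126/(233 + 22346) = -3083/1082 - 24126/22579 = -95715389/24430478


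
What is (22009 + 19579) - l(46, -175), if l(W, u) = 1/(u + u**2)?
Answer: 1266354599/30450 ≈ 41588.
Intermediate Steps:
(22009 + 19579) - l(46, -175) = (22009 + 19579) - 1/((-175)*(1 - 175)) = 41588 - (-1)/(175*(-174)) = 41588 - (-1)*(-1)/(175*174) = 41588 - 1*1/30450 = 41588 - 1/30450 = 1266354599/30450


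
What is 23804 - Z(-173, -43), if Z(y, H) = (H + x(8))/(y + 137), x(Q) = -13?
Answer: 214222/9 ≈ 23802.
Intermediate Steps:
Z(y, H) = (-13 + H)/(137 + y) (Z(y, H) = (H - 13)/(y + 137) = (-13 + H)/(137 + y))
23804 - Z(-173, -43) = 23804 - (-13 - 43)/(137 - 173) = 23804 - (-56)/(-36) = 23804 - (-1)*(-56)/36 = 23804 - 1*14/9 = 23804 - 14/9 = 214222/9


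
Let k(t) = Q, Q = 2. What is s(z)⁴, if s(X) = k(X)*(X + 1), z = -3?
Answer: 256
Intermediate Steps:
k(t) = 2
s(X) = 2 + 2*X (s(X) = 2*(X + 1) = 2*(1 + X) = 2 + 2*X)
s(z)⁴ = (2 + 2*(-3))⁴ = (2 - 6)⁴ = (-4)⁴ = 256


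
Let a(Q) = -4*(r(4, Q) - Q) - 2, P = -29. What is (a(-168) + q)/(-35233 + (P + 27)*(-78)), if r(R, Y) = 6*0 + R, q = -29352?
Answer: 30042/35077 ≈ 0.85646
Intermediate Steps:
r(R, Y) = R (r(R, Y) = 0 + R = R)
a(Q) = -18 + 4*Q (a(Q) = -4*(4 - Q) - 2 = (-16 + 4*Q) - 2 = -18 + 4*Q)
(a(-168) + q)/(-35233 + (P + 27)*(-78)) = ((-18 + 4*(-168)) - 29352)/(-35233 + (-29 + 27)*(-78)) = ((-18 - 672) - 29352)/(-35233 - 2*(-78)) = (-690 - 29352)/(-35233 + 156) = -30042/(-35077) = -30042*(-1/35077) = 30042/35077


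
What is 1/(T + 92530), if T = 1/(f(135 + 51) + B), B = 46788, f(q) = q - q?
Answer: 46788/4329293641 ≈ 1.0807e-5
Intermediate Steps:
f(q) = 0
T = 1/46788 (T = 1/(0 + 46788) = 1/46788 ≈ 2.1373e-5)
1/(T + 92530) = 1/(1/46788 + 92530) = 1/(4329293641/46788) = 46788/4329293641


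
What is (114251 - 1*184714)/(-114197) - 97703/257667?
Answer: 6998600330/29424798399 ≈ 0.23785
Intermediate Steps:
(114251 - 1*184714)/(-114197) - 97703/257667 = (114251 - 184714)*(-1/114197) - 97703*1/257667 = -70463*(-1/114197) - 97703/257667 = 70463/114197 - 97703/257667 = 6998600330/29424798399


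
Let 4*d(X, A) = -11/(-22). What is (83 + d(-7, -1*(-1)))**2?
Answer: 442225/64 ≈ 6909.8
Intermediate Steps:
d(X, A) = 1/8 (d(X, A) = (-11/(-22))/4 = (-11*(-1/22))/4 = (1/4)*(1/2) = 1/8)
(83 + d(-7, -1*(-1)))**2 = (83 + 1/8)**2 = (665/8)**2 = 442225/64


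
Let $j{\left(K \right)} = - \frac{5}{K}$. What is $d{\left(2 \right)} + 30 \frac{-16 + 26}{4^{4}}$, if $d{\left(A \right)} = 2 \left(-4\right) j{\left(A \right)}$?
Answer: $\frac{1355}{64} \approx 21.172$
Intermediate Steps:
$d{\left(A \right)} = \frac{40}{A}$ ($d{\left(A \right)} = 2 \left(-4\right) \left(- \frac{5}{A}\right) = - 8 \left(- \frac{5}{A}\right) = \frac{40}{A}$)
$d{\left(2 \right)} + 30 \frac{-16 + 26}{4^{4}} = \frac{40}{2} + 30 \frac{-16 + 26}{4^{4}} = 40 \cdot \frac{1}{2} + 30 \cdot \frac{10}{256} = 20 + 30 \cdot 10 \cdot \frac{1}{256} = 20 + 30 \cdot \frac{5}{128} = 20 + \frac{75}{64} = \frac{1355}{64}$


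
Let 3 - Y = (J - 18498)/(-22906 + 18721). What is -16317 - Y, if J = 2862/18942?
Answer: -71854058897/4404015 ≈ -16316.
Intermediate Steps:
J = 477/3157 (J = 2862*(1/18942) = 477/3157 ≈ 0.15109)
Y = -6253858/4404015 (Y = 3 - (477/3157 - 18498)/(-22906 + 18721) = 3 - (-58397709)/(3157*(-4185)) = 3 - (-58397709)*(-1)/(3157*4185) = 3 - 1*19465903/4404015 = 3 - 19465903/4404015 = -6253858/4404015 ≈ -1.4200)
-16317 - Y = -16317 - 1*(-6253858/4404015) = -16317 + 6253858/4404015 = -71854058897/4404015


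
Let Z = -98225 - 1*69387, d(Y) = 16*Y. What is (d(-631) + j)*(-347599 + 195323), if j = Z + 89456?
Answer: 13438661552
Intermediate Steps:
Z = -167612 (Z = -98225 - 69387 = -167612)
j = -78156 (j = -167612 + 89456 = -78156)
(d(-631) + j)*(-347599 + 195323) = (16*(-631) - 78156)*(-347599 + 195323) = (-10096 - 78156)*(-152276) = -88252*(-152276) = 13438661552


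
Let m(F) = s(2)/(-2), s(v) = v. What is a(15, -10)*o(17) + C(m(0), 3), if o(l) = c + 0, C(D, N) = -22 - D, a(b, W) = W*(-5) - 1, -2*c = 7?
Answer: -385/2 ≈ -192.50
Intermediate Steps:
c = -7/2 (c = -½*7 = -7/2 ≈ -3.5000)
m(F) = -1 (m(F) = 2/(-2) = 2*(-½) = -1)
a(b, W) = -1 - 5*W (a(b, W) = -5*W - 1 = -1 - 5*W)
o(l) = -7/2 (o(l) = -7/2 + 0 = -7/2)
a(15, -10)*o(17) + C(m(0), 3) = (-1 - 5*(-10))*(-7/2) + (-22 - 1*(-1)) = (-1 + 50)*(-7/2) + (-22 + 1) = 49*(-7/2) - 21 = -343/2 - 21 = -385/2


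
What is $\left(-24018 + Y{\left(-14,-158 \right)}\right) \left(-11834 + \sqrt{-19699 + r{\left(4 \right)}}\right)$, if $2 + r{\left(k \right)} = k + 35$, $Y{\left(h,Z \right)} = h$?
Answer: $284394688 - 24032 i \sqrt{19662} \approx 2.8439 \cdot 10^{8} - 3.3698 \cdot 10^{6} i$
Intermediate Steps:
$r{\left(k \right)} = 33 + k$ ($r{\left(k \right)} = -2 + \left(k + 35\right) = -2 + \left(35 + k\right) = 33 + k$)
$\left(-24018 + Y{\left(-14,-158 \right)}\right) \left(-11834 + \sqrt{-19699 + r{\left(4 \right)}}\right) = \left(-24018 - 14\right) \left(-11834 + \sqrt{-19699 + \left(33 + 4\right)}\right) = - 24032 \left(-11834 + \sqrt{-19699 + 37}\right) = - 24032 \left(-11834 + \sqrt{-19662}\right) = - 24032 \left(-11834 + i \sqrt{19662}\right) = 284394688 - 24032 i \sqrt{19662}$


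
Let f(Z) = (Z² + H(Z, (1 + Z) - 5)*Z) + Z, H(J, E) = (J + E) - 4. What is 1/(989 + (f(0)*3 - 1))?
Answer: 1/988 ≈ 0.0010121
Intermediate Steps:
H(J, E) = -4 + E + J (H(J, E) = (E + J) - 4 = -4 + E + J)
f(Z) = Z + Z² + Z*(-8 + 2*Z) (f(Z) = (Z² + (-4 + ((1 + Z) - 5) + Z)*Z) + Z = (Z² + (-4 + (-4 + Z) + Z)*Z) + Z = (Z² + (-8 + 2*Z)*Z) + Z = (Z² + Z*(-8 + 2*Z)) + Z = Z + Z² + Z*(-8 + 2*Z))
1/(989 + (f(0)*3 - 1)) = 1/(989 + ((0*(-7 + 3*0))*3 - 1)) = 1/(989 + ((0*(-7 + 0))*3 - 1)) = 1/(989 + ((0*(-7))*3 - 1)) = 1/(989 + (0*3 - 1)) = 1/(989 + (0 - 1)) = 1/(989 - 1) = 1/988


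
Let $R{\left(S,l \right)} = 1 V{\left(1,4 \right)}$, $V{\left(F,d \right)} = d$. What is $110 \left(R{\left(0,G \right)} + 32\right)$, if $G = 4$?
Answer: $3960$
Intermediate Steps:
$R{\left(S,l \right)} = 4$ ($R{\left(S,l \right)} = 1 \cdot 4 = 4$)
$110 \left(R{\left(0,G \right)} + 32\right) = 110 \left(4 + 32\right) = 110 \cdot 36 = 3960$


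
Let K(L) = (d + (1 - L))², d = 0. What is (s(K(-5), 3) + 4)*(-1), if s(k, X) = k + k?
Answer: -76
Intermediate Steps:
K(L) = (1 - L)² (K(L) = (0 + (1 - L))² = (1 - L)²)
s(k, X) = 2*k
(s(K(-5), 3) + 4)*(-1) = (2*(1 - 1*(-5))² + 4)*(-1) = (2*(1 + 5)² + 4)*(-1) = (2*6² + 4)*(-1) = (2*36 + 4)*(-1) = (72 + 4)*(-1) = 76*(-1) = -76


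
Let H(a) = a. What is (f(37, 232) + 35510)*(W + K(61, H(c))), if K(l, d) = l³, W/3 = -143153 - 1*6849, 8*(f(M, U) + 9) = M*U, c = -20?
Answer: -8156916350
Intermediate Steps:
f(M, U) = -9 + M*U/8 (f(M, U) = -9 + (M*U)/8 = -9 + M*U/8)
W = -450006 (W = 3*(-143153 - 1*6849) = 3*(-143153 - 6849) = 3*(-150002) = -450006)
(f(37, 232) + 35510)*(W + K(61, H(c))) = ((-9 + (⅛)*37*232) + 35510)*(-450006 + 61³) = ((-9 + 1073) + 35510)*(-450006 + 226981) = (1064 + 35510)*(-223025) = 36574*(-223025) = -8156916350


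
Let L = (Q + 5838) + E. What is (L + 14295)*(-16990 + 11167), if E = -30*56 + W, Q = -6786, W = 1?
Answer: -67942764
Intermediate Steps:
E = -1679 (E = -30*56 + 1 = -1680 + 1 = -1679)
L = -2627 (L = (-6786 + 5838) - 1679 = -948 - 1679 = -2627)
(L + 14295)*(-16990 + 11167) = (-2627 + 14295)*(-16990 + 11167) = 11668*(-5823) = -67942764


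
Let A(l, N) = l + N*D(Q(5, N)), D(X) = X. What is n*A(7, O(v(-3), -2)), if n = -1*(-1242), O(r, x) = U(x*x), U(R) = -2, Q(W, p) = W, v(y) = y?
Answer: -3726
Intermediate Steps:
O(r, x) = -2
n = 1242
A(l, N) = l + 5*N (A(l, N) = l + N*5 = l + 5*N)
n*A(7, O(v(-3), -2)) = 1242*(7 + 5*(-2)) = 1242*(7 - 10) = 1242*(-3) = -3726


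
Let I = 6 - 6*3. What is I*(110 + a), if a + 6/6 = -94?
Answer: -180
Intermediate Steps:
I = -12 (I = 6 - 18 = -12)
a = -95 (a = -1 - 94 = -95)
I*(110 + a) = -12*(110 - 95) = -12*15 = -180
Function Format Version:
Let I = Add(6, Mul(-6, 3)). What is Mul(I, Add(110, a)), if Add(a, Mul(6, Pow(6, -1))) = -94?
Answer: -180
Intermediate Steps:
I = -12 (I = Add(6, -18) = -12)
a = -95 (a = Add(-1, -94) = -95)
Mul(I, Add(110, a)) = Mul(-12, Add(110, -95)) = Mul(-12, 15) = -180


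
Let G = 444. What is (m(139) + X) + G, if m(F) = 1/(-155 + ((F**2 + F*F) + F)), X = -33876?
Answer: -1291344431/38626 ≈ -33432.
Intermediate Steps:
m(F) = 1/(-155 + F + 2*F**2) (m(F) = 1/(-155 + ((F**2 + F**2) + F)) = 1/(-155 + (2*F**2 + F)) = 1/(-155 + (F + 2*F**2)) = 1/(-155 + F + 2*F**2))
(m(139) + X) + G = (1/(-155 + 139 + 2*139**2) - 33876) + 444 = (1/(-155 + 139 + 2*19321) - 33876) + 444 = (1/(-155 + 139 + 38642) - 33876) + 444 = (1/38626 - 33876) + 444 = -1308494375/38626 + 444 = -1291344431/38626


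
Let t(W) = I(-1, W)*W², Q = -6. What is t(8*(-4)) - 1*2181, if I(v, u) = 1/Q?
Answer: -7055/3 ≈ -2351.7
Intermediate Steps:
I(v, u) = -⅙ (I(v, u) = 1/(-6) = -⅙)
t(W) = -W²/6
t(8*(-4)) - 1*2181 = -(8*(-4))²/6 - 1*2181 = -⅙*(-32)² - 2181 = -⅙*1024 - 2181 = -512/3 - 2181 = -7055/3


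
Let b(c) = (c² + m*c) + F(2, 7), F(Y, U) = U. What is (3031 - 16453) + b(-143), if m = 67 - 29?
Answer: 1600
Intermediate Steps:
m = 38
b(c) = 7 + c² + 38*c (b(c) = (c² + 38*c) + 7 = 7 + c² + 38*c)
(3031 - 16453) + b(-143) = (3031 - 16453) + (7 + (-143)² + 38*(-143)) = -13422 + (7 + 20449 - 5434) = -13422 + 15022 = 1600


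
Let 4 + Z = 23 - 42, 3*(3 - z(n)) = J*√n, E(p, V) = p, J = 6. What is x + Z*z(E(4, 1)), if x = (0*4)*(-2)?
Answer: 23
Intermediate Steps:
z(n) = 3 - 2*√n
Z = -23 (Z = -4 + (23 - 42) = -4 - 19 = -23)
x = 0 (x = 0*(-2) = 0)
x + Z*z(E(4, 1)) = 0 - 23*(3 - 2*√4) = 0 - 23*(3 - 2*2) = 0 - 23*(3 - 4) = 0 - 23*(-1) = 0 + 23 = 23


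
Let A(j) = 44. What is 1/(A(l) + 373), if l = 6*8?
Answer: 1/417 ≈ 0.0023981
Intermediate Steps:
l = 48
1/(A(l) + 373) = 1/(44 + 373) = 1/417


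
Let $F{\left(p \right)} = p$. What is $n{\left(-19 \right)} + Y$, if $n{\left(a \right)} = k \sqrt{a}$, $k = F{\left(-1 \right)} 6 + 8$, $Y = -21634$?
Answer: $-21634 + 2 i \sqrt{19} \approx -21634.0 + 8.7178 i$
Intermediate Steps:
$k = 2$ ($k = \left(-1\right) 6 + 8 = -6 + 8 = 2$)
$n{\left(a \right)} = 2 \sqrt{a}$
$n{\left(-19 \right)} + Y = 2 \sqrt{-19} - 21634 = 2 i \sqrt{19} - 21634 = -21634 + 2 i \sqrt{19}$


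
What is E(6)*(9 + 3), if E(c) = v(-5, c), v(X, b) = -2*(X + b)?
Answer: -24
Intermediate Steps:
v(X, b) = -2*X - 2*b
E(c) = 10 - 2*c (E(c) = -2*(-5) - 2*c = 10 - 2*c)
E(6)*(9 + 3) = (10 - 2*6)*(9 + 3) = (10 - 12)*12 = -2*12 = -24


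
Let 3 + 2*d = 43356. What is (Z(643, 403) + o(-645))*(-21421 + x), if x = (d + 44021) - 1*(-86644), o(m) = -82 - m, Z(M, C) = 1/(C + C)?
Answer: 118817947139/1612 ≈ 7.3708e+7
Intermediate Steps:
d = 43353/2 (d = -3/2 + (½)*43356 = -3/2 + 21678 = 43353/2 ≈ 21677.)
Z(M, C) = 1/(2*C)
x = 304683/2 (x = (43353/2 + 44021) - 1*(-86644) = 131395/2 + 86644 = 304683/2 ≈ 1.5234e+5)
(Z(643, 403) + o(-645))*(-21421 + x) = ((½)/403 + (-82 - 1*(-645)))*(-21421 + 304683/2) = ((½)*(1/403) + (-82 + 645))*(261841/2) = (1/806 + 563)*(261841/2) = (453779/806)*(261841/2) = 118817947139/1612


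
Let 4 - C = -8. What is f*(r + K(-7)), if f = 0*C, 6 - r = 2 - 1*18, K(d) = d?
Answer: 0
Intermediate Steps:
C = 12 (C = 4 - 1*(-8) = 4 + 8 = 12)
r = 22 (r = 6 - (2 - 1*18) = 6 - (2 - 18) = 6 - 1*(-16) = 6 + 16 = 22)
f = 0 (f = 0*12 = 0)
f*(r + K(-7)) = 0*(22 - 7) = 0*15 = 0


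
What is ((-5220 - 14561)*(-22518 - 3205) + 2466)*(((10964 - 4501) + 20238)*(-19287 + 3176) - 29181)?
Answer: -218902866687327968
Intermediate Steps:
((-5220 - 14561)*(-22518 - 3205) + 2466)*(((10964 - 4501) + 20238)*(-19287 + 3176) - 29181) = (-19781*(-25723) + 2466)*((6463 + 20238)*(-16111) - 29181) = (508826663 + 2466)*(26701*(-16111) - 29181) = 508829129*(-430179811 - 29181) = 508829129*(-430208992) = -218902866687327968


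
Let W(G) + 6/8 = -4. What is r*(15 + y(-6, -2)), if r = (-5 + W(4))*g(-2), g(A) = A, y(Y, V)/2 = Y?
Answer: 117/2 ≈ 58.500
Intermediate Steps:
W(G) = -19/4 (W(G) = -¾ - 4 = -19/4)
y(Y, V) = 2*Y
r = 39/2 (r = (-5 - 19/4)*(-2) = -39/4*(-2) = 39/2 ≈ 19.500)
r*(15 + y(-6, -2)) = 39*(15 + 2*(-6))/2 = 39*(15 - 12)/2 = (39/2)*3 = 117/2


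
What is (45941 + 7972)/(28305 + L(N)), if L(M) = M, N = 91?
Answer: 53913/28396 ≈ 1.8986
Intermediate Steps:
(45941 + 7972)/(28305 + L(N)) = (45941 + 7972)/(28305 + 91) = 53913/28396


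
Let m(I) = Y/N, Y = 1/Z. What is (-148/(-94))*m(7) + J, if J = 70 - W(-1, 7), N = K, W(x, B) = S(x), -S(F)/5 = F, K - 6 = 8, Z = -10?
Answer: 213813/3290 ≈ 64.989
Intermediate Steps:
K = 14 (K = 6 + 8 = 14)
S(F) = -5*F
Y = -1/10 (Y = 1/(-10) = -1/10 ≈ -0.10000)
W(x, B) = -5*x
N = 14
m(I) = -1/140 (m(I) = -1/10/14 = -1/10*1/14 = -1/140)
J = 65 (J = 70 - (-5)*(-1) = 70 - 1*5 = 70 - 5 = 65)
(-148/(-94))*m(7) + J = -148/(-94)*(-1/140) + 65 = -148*(-1/94)*(-1/140) + 65 = (74/47)*(-1/140) + 65 = -37/3290 + 65 = 213813/3290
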